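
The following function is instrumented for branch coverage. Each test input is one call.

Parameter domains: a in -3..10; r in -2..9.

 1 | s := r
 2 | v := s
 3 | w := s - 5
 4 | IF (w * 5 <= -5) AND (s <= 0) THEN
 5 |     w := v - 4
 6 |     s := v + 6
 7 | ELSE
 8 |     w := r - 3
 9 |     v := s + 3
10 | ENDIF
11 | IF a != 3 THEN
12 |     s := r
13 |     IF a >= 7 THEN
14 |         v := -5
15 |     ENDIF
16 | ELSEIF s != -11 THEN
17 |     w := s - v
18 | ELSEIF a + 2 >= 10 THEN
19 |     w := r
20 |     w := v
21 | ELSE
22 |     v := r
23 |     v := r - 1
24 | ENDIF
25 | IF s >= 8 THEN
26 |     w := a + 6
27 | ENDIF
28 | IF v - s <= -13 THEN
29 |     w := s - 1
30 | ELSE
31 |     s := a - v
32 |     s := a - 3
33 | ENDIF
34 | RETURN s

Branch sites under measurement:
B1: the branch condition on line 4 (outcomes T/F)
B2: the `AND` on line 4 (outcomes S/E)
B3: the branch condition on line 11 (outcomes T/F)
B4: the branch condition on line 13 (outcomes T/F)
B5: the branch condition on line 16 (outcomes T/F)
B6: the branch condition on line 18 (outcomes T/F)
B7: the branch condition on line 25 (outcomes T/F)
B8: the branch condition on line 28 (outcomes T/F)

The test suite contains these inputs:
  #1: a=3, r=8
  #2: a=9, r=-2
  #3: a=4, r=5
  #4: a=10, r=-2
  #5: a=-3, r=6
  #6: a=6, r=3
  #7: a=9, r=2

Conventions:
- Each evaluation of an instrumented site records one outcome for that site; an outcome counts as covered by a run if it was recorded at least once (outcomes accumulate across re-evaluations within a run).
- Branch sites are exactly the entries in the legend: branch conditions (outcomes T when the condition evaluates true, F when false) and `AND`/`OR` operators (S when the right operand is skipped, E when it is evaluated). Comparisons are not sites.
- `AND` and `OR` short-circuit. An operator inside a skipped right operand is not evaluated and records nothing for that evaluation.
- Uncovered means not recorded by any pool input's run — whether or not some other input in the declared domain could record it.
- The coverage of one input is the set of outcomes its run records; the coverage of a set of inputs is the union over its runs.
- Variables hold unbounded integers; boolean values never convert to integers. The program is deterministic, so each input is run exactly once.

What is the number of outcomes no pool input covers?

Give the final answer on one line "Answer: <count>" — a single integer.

input #1 (a=3, r=8): covers B1=F, B2=S, B3=F, B5=T, B7=T, B8=F
input #2 (a=9, r=-2): covers B1=T, B2=E, B3=T, B4=T, B7=F, B8=F
input #3 (a=4, r=5): covers B1=F, B2=S, B3=T, B4=F, B7=F, B8=F
input #4 (a=10, r=-2): covers B1=T, B2=E, B3=T, B4=T, B7=F, B8=F
input #5 (a=-3, r=6): covers B1=F, B2=S, B3=T, B4=F, B7=F, B8=F
input #6 (a=6, r=3): covers B1=F, B2=E, B3=T, B4=F, B7=F, B8=F
input #7 (a=9, r=2): covers B1=F, B2=E, B3=T, B4=T, B7=F, B8=F
union over the pool: B1=T, B1=F, B2=S, B2=E, B3=T, B3=F, B4=T, B4=F, B5=T, B7=T, B7=F, B8=F
uncovered (4 of 16): B5=F, B6=T, B6=F, B8=T

Answer: 4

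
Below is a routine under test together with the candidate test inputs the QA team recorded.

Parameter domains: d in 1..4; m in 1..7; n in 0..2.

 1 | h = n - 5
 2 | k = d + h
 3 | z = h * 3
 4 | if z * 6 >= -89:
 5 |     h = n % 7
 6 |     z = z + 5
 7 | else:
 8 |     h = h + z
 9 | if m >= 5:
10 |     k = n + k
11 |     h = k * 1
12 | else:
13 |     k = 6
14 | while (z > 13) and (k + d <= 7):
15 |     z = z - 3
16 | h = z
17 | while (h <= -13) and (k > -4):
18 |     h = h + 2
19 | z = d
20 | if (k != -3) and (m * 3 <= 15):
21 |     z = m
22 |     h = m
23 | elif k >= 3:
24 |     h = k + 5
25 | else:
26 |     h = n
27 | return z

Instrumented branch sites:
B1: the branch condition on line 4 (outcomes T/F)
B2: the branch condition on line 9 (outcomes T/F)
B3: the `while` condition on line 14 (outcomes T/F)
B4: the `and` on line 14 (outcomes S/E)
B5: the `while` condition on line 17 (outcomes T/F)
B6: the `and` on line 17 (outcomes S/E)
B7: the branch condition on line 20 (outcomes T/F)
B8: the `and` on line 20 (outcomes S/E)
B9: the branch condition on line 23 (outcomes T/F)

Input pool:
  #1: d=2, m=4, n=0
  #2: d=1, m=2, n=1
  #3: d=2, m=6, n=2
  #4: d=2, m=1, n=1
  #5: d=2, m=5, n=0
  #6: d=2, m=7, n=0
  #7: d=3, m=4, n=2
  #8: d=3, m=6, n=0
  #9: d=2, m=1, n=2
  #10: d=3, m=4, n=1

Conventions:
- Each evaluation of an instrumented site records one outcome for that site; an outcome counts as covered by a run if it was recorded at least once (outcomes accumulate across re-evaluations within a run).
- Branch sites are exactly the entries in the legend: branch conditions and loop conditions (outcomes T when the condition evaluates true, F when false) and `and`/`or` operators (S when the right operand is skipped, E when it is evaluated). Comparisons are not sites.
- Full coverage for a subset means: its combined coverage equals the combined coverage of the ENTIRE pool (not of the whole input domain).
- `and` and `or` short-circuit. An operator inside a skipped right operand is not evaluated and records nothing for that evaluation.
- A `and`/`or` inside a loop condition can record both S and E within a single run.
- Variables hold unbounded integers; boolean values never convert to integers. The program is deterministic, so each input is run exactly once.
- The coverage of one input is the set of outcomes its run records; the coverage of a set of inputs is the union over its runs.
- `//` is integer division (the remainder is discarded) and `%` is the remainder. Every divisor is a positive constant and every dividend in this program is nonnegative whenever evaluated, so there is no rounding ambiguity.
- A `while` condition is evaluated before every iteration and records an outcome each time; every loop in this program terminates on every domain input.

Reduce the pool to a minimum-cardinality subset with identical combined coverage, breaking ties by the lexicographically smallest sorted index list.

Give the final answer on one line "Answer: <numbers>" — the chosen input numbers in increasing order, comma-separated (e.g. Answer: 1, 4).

#1 (d=2, m=4, n=0) -> covered: B1=F, B2=F, B3=F, B4=S, B5=T, B5=F, B6=S, B6=E, B7=T, B8=E
#2 (d=1, m=2, n=1) -> covered: B1=T, B2=F, B3=F, B4=S, B5=F, B6=S, B7=T, B8=E
#3 (d=2, m=6, n=2) -> covered: B1=T, B2=T, B3=F, B4=S, B5=F, B6=S, B7=F, B8=E, B9=F
#4 (d=2, m=1, n=1) -> covered: B1=T, B2=F, B3=F, B4=S, B5=F, B6=S, B7=T, B8=E
#5 (d=2, m=5, n=0) -> covered: B1=F, B2=T, B3=F, B4=S, B5=T, B5=F, B6=S, B6=E, B7=F, B8=S, B9=F
#6 (d=2, m=7, n=0) -> covered: B1=F, B2=T, B3=F, B4=S, B5=T, B5=F, B6=S, B6=E, B7=F, B8=S, B9=F
#7 (d=3, m=4, n=2) -> covered: B1=T, B2=F, B3=F, B4=S, B5=F, B6=S, B7=T, B8=E
#8 (d=3, m=6, n=0) -> covered: B1=F, B2=T, B3=F, B4=S, B5=T, B5=F, B6=S, B6=E, B7=F, B8=E, B9=F
#9 (d=2, m=1, n=2) -> covered: B1=T, B2=F, B3=F, B4=S, B5=F, B6=S, B7=T, B8=E
#10 (d=3, m=4, n=1) -> covered: B1=T, B2=F, B3=F, B4=S, B5=F, B6=S, B7=T, B8=E
pool-wide coverage (15 outcomes): B1=T, B1=F, B2=T, B2=F, B3=F, B4=S, B5=T, B5=F, B6=S, B6=E, B7=T, B7=F, B8=S, B8=E, B9=F
no size-1 subset reaches all 15 outcomes (best union: 11/15)
size 2: inputs {2, 5} cover all 15 outcomes, and no lexicographically smaller subset of this size does

Answer: 2, 5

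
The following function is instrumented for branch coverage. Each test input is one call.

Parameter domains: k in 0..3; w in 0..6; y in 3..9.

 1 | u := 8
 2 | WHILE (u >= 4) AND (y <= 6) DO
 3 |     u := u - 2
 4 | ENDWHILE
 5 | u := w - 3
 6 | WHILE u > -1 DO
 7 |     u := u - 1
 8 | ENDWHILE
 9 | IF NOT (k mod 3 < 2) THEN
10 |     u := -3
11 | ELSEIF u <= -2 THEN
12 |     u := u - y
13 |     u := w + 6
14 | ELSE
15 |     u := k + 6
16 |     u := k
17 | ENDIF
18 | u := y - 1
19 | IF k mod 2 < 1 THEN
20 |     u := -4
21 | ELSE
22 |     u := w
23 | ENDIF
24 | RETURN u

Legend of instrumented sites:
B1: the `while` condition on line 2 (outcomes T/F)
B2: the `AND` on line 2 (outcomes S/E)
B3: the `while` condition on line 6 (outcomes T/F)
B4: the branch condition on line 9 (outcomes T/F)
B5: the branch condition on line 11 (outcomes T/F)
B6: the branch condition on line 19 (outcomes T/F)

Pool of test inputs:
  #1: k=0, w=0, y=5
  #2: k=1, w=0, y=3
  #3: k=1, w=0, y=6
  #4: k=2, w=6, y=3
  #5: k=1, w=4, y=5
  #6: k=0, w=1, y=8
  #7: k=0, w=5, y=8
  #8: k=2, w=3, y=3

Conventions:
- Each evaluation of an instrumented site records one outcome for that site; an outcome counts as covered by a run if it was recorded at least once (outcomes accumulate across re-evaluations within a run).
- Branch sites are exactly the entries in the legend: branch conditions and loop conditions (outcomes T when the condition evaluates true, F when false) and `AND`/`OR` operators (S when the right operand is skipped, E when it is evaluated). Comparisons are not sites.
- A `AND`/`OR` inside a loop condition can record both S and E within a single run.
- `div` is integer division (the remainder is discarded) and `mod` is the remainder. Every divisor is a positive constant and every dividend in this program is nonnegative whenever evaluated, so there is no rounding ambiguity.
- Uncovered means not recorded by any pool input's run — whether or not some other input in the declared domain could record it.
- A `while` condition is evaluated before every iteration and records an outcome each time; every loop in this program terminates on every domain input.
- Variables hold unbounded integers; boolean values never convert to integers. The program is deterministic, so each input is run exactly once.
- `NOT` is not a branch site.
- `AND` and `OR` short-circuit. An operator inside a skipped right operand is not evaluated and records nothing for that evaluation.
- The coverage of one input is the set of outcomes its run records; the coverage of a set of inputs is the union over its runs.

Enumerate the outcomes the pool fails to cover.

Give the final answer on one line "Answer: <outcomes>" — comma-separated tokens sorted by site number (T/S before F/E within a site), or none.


input #1, k=0, w=0, y=5: events B2->E, B1->T, B2->E, B1->T, B2->E, B1->T, B2->S, B1->F, B3->F, B4->F, B5->T, B6->T; outcomes B1=T, B1=F, B2=S, B2=E, B3=F, B4=F, B5=T, B6=T
input #2, k=1, w=0, y=3: events B2->E, B1->T, B2->E, B1->T, B2->E, B1->T, B2->S, B1->F, B3->F, B4->F, B5->T, B6->F; outcomes B1=T, B1=F, B2=S, B2=E, B3=F, B4=F, B5=T, B6=F
input #3, k=1, w=0, y=6: events B2->E, B1->T, B2->E, B1->T, B2->E, B1->T, B2->S, B1->F, B3->F, B4->F, B5->T, B6->F; outcomes B1=T, B1=F, B2=S, B2=E, B3=F, B4=F, B5=T, B6=F
input #4, k=2, w=6, y=3: events B2->E, B1->T, B2->E, B1->T, B2->E, B1->T, B2->S, B1->F, B3->T, B3->T, B3->T, B3->T, B3->F, B4->T, ...; outcomes B1=T, B1=F, B2=S, B2=E, B3=T, B3=F, B4=T, B6=T
input #5, k=1, w=4, y=5: events B2->E, B1->T, B2->E, B1->T, B2->E, B1->T, B2->S, B1->F, B3->T, B3->T, B3->F, B4->F, B5->F, B6->F; outcomes B1=T, B1=F, B2=S, B2=E, B3=T, B3=F, B4=F, B5=F, B6=F
input #6, k=0, w=1, y=8: events B2->E, B1->F, B3->F, B4->F, B5->T, B6->T; outcomes B1=F, B2=E, B3=F, B4=F, B5=T, B6=T
input #7, k=0, w=5, y=8: events B2->E, B1->F, B3->T, B3->T, B3->T, B3->F, B4->F, B5->F, B6->T; outcomes B1=F, B2=E, B3=T, B3=F, B4=F, B5=F, B6=T
input #8, k=2, w=3, y=3: events B2->E, B1->T, B2->E, B1->T, B2->E, B1->T, B2->S, B1->F, B3->T, B3->F, B4->T, B6->T; outcomes B1=T, B1=F, B2=S, B2=E, B3=T, B3=F, B4=T, B6=T
union over the pool: B1=T, B1=F, B2=S, B2=E, B3=T, B3=F, B4=T, B4=F, B5=T, B5=F, B6=T, B6=F
uncovered (0 of 12): none
Answer: none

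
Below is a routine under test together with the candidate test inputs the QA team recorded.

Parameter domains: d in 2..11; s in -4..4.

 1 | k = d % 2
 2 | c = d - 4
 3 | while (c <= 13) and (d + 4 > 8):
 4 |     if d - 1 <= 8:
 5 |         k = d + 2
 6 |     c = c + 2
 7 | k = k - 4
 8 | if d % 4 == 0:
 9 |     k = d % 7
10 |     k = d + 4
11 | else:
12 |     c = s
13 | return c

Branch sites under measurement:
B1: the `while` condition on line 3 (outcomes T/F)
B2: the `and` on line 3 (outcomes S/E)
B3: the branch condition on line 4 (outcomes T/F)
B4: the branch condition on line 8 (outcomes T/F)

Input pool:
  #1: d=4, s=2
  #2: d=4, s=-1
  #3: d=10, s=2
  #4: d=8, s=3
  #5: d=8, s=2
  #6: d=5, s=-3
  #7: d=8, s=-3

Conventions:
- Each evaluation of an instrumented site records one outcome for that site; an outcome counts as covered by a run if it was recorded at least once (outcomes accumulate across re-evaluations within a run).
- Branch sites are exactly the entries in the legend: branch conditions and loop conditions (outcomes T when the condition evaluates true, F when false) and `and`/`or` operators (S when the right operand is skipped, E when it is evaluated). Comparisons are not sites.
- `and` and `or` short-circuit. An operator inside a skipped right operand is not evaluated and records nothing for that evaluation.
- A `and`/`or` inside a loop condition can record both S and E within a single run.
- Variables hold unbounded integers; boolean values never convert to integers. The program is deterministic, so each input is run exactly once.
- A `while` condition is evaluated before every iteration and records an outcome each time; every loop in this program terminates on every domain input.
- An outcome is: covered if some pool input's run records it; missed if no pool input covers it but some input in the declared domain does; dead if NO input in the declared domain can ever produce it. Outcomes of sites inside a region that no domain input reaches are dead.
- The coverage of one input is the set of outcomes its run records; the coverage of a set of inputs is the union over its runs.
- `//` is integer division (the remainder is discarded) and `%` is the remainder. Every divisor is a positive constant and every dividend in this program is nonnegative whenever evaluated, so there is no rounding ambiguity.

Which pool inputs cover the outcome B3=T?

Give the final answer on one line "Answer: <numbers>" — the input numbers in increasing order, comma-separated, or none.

input #1 (d=4, s=2): never hits B3=T
input #2 (d=4, s=-1): never hits B3=T
input #3 (d=10, s=2): never hits B3=T
input #4 (d=8, s=3): hits B3=T
input #5 (d=8, s=2): hits B3=T
input #6 (d=5, s=-3): hits B3=T
input #7 (d=8, s=-3): hits B3=T

Answer: 4, 5, 6, 7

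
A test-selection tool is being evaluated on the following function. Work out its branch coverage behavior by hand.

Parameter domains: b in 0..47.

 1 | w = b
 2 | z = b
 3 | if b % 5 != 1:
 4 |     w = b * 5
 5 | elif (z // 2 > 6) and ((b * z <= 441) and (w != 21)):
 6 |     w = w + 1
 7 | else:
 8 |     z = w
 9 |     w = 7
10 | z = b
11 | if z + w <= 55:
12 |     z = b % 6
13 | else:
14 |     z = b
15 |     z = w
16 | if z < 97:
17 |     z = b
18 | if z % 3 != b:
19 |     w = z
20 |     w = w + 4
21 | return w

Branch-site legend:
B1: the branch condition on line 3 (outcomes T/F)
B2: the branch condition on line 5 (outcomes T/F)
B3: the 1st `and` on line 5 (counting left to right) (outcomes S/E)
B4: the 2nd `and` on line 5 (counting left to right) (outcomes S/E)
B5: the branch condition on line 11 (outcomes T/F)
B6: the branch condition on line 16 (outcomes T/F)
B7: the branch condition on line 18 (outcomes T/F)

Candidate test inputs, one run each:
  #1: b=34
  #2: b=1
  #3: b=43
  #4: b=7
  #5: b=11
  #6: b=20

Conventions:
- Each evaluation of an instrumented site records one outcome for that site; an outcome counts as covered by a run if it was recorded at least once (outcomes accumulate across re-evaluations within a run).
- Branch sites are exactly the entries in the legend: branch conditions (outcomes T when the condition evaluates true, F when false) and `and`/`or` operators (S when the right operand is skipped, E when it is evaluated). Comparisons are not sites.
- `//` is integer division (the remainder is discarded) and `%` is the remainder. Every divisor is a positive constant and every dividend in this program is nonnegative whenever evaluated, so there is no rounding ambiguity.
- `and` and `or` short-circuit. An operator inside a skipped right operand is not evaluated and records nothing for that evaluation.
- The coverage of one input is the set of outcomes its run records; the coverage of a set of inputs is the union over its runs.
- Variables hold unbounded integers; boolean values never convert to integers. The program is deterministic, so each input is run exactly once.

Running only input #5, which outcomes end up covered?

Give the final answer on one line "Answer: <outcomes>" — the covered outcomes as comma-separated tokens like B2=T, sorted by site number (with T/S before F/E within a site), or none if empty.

Running input #5 (b=11), event by event:
  B1->F, B3->S, B2->F, B5->T, B6->T, B7->T
collecting distinct outcomes: B1=F, B2=F, B3=S, B5=T, B6=T, B7=T

Answer: B1=F, B2=F, B3=S, B5=T, B6=T, B7=T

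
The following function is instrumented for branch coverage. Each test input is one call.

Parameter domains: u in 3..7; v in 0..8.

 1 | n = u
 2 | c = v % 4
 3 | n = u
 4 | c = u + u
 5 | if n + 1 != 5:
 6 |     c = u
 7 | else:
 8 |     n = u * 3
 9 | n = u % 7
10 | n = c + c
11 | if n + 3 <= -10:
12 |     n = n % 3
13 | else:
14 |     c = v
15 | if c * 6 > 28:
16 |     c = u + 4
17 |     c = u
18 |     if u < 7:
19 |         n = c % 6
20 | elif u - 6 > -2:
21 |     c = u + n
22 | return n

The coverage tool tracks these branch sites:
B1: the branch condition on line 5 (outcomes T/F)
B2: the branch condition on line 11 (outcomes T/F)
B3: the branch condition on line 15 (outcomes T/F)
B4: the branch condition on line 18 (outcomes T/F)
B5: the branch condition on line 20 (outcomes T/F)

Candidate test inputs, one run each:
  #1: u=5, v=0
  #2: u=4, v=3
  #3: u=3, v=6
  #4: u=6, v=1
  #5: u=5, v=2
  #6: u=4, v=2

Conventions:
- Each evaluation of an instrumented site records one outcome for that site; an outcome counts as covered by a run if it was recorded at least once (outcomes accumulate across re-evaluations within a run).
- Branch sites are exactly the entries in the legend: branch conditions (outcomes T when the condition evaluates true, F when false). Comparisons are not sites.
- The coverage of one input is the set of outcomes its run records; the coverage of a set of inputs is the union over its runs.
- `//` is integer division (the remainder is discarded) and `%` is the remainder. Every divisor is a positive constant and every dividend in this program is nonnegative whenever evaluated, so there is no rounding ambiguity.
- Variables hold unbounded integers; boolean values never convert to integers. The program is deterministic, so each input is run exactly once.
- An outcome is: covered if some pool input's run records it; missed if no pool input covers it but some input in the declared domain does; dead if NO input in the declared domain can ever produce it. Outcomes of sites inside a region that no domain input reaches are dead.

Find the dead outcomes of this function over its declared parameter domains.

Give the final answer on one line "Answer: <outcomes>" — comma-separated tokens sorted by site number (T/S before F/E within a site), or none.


running all 45 domain inputs and tallying outcomes:
  B2=T: zero occurrences over every domain input -> dead
  reachable outcomes have witnesses, e.g. B1=T (e.g. u=3, v=0), B1=F (e.g. u=4, v=0), B2=F (e.g. u=3, v=0), B3=T (e.g. u=3, v=5)
Answer: B2=T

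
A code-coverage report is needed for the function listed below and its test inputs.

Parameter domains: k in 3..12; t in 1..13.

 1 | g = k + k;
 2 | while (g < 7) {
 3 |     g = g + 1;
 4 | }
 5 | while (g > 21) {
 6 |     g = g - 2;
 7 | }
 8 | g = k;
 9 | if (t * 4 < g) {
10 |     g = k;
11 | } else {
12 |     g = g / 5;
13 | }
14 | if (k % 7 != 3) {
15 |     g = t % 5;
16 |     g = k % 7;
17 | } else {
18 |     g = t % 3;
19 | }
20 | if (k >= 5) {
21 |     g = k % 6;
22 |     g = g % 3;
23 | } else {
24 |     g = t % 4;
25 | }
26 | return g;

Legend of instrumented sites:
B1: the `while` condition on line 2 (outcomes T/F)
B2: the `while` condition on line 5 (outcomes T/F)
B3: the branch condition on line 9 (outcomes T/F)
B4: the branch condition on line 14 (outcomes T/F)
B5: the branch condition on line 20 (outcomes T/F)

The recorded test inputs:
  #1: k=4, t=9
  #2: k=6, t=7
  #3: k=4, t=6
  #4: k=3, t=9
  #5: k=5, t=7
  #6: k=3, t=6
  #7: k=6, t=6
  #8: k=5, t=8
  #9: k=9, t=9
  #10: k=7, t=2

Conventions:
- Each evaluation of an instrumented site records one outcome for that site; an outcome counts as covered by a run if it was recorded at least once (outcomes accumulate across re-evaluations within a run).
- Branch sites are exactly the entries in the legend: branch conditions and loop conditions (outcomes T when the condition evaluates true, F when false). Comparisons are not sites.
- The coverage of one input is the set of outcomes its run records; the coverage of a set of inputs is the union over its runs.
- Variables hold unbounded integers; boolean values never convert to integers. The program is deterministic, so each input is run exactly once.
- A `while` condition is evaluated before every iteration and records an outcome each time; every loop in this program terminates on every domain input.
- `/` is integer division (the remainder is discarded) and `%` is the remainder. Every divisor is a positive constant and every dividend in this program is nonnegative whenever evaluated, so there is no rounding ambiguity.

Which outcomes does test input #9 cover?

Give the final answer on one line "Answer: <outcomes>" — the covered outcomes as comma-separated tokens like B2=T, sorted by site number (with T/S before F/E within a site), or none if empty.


Tracing the run of input #9 (k=9, t=9):
  B1->F, B2->F, B3->F, B4->T, B5->T
as a set, this run covers: B1=F, B2=F, B3=F, B4=T, B5=T
Answer: B1=F, B2=F, B3=F, B4=T, B5=T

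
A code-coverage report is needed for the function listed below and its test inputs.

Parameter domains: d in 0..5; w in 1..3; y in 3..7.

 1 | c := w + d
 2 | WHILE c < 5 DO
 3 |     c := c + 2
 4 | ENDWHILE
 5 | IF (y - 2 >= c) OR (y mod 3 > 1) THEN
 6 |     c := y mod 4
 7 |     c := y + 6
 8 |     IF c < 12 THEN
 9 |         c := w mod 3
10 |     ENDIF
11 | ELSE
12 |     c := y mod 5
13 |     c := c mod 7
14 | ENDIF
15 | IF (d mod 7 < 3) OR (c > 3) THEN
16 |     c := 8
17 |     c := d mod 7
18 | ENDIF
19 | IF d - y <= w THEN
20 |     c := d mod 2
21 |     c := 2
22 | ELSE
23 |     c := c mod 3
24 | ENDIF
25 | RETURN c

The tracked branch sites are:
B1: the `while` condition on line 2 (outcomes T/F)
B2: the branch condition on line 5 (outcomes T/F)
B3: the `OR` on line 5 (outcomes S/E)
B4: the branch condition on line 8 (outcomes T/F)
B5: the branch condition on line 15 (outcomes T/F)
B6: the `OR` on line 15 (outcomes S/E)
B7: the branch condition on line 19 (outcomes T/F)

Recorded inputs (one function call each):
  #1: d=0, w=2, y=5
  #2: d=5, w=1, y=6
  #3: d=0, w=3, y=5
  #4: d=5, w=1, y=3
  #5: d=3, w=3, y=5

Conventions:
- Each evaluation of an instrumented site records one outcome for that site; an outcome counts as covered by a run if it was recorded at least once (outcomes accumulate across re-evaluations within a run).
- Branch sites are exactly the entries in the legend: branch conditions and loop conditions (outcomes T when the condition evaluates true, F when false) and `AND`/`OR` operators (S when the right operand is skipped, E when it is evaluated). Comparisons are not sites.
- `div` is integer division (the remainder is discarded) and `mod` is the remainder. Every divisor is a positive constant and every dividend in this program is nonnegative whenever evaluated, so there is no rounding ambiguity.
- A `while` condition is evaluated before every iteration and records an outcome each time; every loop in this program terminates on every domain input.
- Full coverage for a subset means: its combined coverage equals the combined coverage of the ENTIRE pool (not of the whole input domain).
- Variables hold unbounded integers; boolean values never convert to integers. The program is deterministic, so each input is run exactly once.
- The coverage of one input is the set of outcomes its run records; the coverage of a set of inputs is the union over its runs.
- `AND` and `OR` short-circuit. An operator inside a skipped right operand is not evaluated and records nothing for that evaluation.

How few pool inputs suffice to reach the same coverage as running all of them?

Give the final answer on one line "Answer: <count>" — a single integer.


input #1 (d=0, w=2, y=5): events B1->T, B1->T, B1->F, B3->E, B2->T, B4->T, B6->S, B5->T, B7->T; covers B1=T, B1=F, B2=T, B3=E, B4=T, B5=T, B6=S, B7=T
input #2 (d=5, w=1, y=6): events B1->F, B3->E, B2->F, B6->E, B5->F, B7->T; covers B1=F, B2=F, B3=E, B5=F, B6=E, B7=T
input #3 (d=0, w=3, y=5): events B1->T, B1->F, B3->E, B2->T, B4->T, B6->S, B5->T, B7->T; covers B1=T, B1=F, B2=T, B3=E, B4=T, B5=T, B6=S, B7=T
input #4 (d=5, w=1, y=3): events B1->F, B3->E, B2->F, B6->E, B5->F, B7->F; covers B1=F, B2=F, B3=E, B5=F, B6=E, B7=F
input #5 (d=3, w=3, y=5): events B1->F, B3->E, B2->T, B4->T, B6->E, B5->F, B7->T; covers B1=F, B2=T, B3=E, B4=T, B5=F, B6=E, B7=T
together the pool reaches 12 outcomes: B1=T, B1=F, B2=T, B2=F, B3=E, B4=T, B5=T, B5=F, B6=S, B6=E, B7=T, B7=F
size 1 is not enough: best union over all size-1 subsets is 8/12
inputs {1, 4} (size 2) cover everything; no size-2 subset with a lexicographically smaller index list covers all 12
Answer: 2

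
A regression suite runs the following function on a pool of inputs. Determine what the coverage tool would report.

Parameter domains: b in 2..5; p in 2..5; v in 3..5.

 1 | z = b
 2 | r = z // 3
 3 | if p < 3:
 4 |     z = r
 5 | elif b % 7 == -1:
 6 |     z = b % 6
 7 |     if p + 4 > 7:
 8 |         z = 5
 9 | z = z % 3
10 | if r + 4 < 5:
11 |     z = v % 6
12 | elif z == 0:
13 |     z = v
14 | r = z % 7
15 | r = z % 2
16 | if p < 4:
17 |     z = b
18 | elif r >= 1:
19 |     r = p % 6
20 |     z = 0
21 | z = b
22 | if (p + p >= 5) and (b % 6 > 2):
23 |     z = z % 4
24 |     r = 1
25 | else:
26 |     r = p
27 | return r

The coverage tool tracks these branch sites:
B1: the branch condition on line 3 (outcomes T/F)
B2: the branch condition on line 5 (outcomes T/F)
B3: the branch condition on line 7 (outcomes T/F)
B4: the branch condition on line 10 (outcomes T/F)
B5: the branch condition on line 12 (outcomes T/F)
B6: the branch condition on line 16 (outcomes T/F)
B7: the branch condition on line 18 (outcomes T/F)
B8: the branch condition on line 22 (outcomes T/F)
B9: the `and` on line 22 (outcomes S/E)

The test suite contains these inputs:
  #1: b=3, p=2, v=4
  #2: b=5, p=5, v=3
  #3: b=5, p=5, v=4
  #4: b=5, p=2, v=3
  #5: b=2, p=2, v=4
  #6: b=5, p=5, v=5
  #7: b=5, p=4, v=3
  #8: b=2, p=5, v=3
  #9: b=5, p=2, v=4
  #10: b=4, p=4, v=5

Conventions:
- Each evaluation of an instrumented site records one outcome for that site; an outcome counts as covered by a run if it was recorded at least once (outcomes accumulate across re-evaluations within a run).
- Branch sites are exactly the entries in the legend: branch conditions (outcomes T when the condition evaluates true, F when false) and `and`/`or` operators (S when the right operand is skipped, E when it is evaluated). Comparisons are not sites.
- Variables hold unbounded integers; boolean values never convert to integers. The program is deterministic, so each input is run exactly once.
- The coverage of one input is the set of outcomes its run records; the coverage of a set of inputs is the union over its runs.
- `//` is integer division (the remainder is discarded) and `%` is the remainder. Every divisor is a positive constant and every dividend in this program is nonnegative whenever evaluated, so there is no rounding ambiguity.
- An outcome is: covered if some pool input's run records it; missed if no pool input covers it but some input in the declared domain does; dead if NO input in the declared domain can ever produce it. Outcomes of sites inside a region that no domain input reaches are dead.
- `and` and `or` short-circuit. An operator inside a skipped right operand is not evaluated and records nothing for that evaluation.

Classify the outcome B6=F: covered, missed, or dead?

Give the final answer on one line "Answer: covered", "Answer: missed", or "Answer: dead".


B6=F is recorded by pool input(s) 2, 3, 6, 7, 8, 10 -> covered
Answer: covered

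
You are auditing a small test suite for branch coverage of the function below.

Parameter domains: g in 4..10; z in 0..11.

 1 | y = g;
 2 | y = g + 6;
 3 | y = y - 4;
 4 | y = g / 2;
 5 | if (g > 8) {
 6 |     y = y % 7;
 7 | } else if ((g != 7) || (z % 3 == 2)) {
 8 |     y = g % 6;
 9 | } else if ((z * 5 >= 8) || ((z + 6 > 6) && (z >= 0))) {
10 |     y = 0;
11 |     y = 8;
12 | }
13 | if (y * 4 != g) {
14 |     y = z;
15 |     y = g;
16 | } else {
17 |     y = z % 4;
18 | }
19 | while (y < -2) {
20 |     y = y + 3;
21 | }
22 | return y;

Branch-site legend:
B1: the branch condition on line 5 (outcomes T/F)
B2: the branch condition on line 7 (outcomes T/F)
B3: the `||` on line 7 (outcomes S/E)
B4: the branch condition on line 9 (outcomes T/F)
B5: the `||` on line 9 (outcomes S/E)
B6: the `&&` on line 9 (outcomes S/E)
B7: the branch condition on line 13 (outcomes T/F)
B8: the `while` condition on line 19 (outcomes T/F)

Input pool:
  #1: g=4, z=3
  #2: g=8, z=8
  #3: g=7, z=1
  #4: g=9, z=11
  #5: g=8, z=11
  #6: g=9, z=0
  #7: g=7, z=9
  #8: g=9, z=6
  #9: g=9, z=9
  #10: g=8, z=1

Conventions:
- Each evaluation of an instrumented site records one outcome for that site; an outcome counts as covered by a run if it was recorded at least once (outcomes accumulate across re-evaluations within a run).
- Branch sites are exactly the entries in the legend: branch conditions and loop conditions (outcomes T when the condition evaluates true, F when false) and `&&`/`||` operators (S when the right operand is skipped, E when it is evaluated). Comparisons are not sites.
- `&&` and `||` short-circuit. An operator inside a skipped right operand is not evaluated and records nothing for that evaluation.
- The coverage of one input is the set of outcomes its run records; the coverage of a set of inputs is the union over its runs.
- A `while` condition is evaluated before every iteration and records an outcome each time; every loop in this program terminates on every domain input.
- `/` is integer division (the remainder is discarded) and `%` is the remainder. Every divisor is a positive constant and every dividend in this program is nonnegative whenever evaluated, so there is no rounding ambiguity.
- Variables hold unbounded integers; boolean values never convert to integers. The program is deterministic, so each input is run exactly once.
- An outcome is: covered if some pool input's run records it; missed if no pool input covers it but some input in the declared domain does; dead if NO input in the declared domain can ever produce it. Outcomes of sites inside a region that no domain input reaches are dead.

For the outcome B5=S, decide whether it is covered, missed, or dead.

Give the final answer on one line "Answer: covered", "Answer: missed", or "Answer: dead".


B5=S is recorded by pool input(s) 7 -> covered
Answer: covered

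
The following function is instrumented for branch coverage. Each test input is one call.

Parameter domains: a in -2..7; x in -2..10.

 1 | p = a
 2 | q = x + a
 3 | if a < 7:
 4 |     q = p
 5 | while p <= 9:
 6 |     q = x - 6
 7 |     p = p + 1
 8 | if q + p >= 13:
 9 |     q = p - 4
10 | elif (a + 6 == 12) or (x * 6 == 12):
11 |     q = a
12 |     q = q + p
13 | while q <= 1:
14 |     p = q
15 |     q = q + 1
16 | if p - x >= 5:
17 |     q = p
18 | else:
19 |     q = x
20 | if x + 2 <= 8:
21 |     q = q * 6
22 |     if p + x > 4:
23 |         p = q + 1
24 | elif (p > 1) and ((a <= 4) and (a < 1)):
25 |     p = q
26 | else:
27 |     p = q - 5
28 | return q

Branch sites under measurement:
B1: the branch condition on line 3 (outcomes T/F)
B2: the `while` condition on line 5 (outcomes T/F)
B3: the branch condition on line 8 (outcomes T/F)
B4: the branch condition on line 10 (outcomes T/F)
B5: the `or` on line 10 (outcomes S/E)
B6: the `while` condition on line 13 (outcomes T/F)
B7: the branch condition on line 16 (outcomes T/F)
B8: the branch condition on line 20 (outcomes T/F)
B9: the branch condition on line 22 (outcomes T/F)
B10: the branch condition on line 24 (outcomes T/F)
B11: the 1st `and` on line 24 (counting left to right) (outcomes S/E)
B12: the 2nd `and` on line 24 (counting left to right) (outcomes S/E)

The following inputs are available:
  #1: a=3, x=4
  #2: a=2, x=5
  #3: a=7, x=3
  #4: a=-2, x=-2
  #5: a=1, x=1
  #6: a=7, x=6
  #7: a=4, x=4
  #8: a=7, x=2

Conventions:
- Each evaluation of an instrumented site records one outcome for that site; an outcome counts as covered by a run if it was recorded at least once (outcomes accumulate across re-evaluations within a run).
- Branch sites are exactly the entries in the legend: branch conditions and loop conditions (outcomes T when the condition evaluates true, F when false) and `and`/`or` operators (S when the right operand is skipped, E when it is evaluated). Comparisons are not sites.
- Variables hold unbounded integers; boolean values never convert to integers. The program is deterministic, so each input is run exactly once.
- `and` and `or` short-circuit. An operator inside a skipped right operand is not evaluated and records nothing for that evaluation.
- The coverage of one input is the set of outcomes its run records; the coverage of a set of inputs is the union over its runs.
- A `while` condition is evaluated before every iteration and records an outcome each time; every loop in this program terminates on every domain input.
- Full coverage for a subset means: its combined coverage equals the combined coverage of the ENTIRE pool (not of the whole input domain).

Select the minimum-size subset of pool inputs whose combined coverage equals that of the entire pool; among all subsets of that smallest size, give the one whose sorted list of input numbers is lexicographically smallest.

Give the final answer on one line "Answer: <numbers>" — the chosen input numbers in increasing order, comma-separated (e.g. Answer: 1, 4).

input #1 (a=3, x=4): events B1->T, B2->T, B2->T, B2->T, B2->T, B2->T, B2->T, B2->T, B2->F, B3->F, B5->E, B4->F, B6->T, B6->T, ...; covers B1=T, B2=T, B2=F, B3=F, B4=F, B5=E, B6=T, B6=F, B7=F, B8=T, B9=T
input #2 (a=2, x=5): events B1->T, B2->T, B2->T, B2->T, B2->T, B2->T, B2->T, B2->T, B2->T, B2->F, B3->F, B5->E, B4->F, B6->T, ...; covers B1=T, B2=T, B2=F, B3=F, B4=F, B5=E, B6=T, B6=F, B7=F, B8=T, B9=T
input #3 (a=7, x=3): events B1->F, B2->T, B2->T, B2->T, B2->F, B3->F, B5->E, B4->F, B6->T, B6->T, B6->T, B6->T, B6->T, B6->F, ...; covers B1=F, B2=T, B2=F, B3=F, B4=F, B5=E, B6=T, B6=F, B7=F, B8=T, B9=F
input #4 (a=-2, x=-2): events B1->T, B2->T, B2->T, B2->T, B2->T, B2->T, B2->T, B2->T, B2->T, B2->T, B2->T, B2->T, B2->T, B2->F, ...; covers B1=T, B2=T, B2=F, B3=F, B4=F, B5=E, B6=T, B6=F, B7=F, B8=T, B9=F
input #5 (a=1, x=1): events B1->T, B2->T, B2->T, B2->T, B2->T, B2->T, B2->T, B2->T, B2->T, B2->T, B2->F, B3->F, B5->E, B4->F, ...; covers B1=T, B2=T, B2=F, B3=F, B4=F, B5=E, B6=T, B6=F, B7=F, B8=T, B9=F
input #6 (a=7, x=6): events B1->F, B2->T, B2->T, B2->T, B2->F, B3->F, B5->E, B4->F, B6->T, B6->T, B6->F, B7->F, B8->T, B9->T; covers B1=F, B2=T, B2=F, B3=F, B4=F, B5=E, B6=T, B6=F, B7=F, B8=T, B9=T
input #7 (a=4, x=4): events B1->T, B2->T, B2->T, B2->T, B2->T, B2->T, B2->T, B2->F, B3->F, B5->E, B4->F, B6->T, B6->T, B6->T, ...; covers B1=T, B2=T, B2=F, B3=F, B4=F, B5=E, B6=T, B6=F, B7=F, B8=T, B9=T
input #8 (a=7, x=2): events B1->F, B2->T, B2->T, B2->T, B2->F, B3->F, B5->E, B4->T, B6->F, B7->T, B8->T, B9->T; covers B1=F, B2=T, B2=F, B3=F, B4=T, B5=E, B6=F, B7=T, B8=T, B9=T
union over all inputs: B1=T, B1=F, B2=T, B2=F, B3=F, B4=T, B4=F, B5=E, B6=T, B6=F, B7=T, B7=F, B8=T, B9=T, B9=F (15 outcomes)
checked all size-1 subsets: none covers 15 outcomes (max 11/15)
size 2: inputs {4, 8} cover all 15 outcomes, and no lexicographically smaller subset of this size does

Answer: 4, 8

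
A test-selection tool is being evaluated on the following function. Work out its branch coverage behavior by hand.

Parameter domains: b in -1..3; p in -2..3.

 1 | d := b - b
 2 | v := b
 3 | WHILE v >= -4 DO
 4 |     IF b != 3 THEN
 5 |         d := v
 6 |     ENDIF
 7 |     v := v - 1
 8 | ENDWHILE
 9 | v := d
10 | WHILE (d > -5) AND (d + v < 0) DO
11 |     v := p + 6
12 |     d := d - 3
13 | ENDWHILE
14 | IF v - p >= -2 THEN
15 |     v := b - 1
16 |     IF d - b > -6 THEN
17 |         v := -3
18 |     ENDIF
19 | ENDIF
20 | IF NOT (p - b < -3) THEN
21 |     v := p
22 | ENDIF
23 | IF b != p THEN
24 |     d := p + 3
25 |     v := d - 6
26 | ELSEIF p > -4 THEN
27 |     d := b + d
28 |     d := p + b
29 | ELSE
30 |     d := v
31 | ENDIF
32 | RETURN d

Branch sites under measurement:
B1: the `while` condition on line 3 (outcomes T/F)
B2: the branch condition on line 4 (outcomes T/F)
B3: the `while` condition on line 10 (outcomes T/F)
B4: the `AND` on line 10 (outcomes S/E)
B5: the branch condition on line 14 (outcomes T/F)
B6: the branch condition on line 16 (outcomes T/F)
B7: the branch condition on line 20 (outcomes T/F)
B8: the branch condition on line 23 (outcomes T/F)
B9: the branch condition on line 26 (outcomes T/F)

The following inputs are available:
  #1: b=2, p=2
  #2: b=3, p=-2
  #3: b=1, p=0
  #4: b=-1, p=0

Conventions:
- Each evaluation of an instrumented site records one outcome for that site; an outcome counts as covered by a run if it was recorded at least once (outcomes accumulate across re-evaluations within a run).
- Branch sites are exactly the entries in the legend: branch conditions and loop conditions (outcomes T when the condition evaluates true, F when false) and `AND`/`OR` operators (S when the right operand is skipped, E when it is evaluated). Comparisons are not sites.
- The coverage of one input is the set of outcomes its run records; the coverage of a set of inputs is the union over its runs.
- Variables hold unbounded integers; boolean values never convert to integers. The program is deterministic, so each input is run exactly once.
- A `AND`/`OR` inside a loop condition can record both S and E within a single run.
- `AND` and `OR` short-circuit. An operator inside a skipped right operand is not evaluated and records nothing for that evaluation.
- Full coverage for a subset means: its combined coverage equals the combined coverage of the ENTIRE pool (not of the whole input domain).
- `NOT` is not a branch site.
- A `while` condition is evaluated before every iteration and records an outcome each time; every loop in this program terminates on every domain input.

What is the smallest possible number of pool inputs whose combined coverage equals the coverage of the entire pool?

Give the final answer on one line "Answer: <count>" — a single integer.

test 1 (b=2, p=2) hits B1=T, B1=F, B2=T, B3=T, B3=F, B4=S, B4=E, B5=T, B6=F, B7=T, B8=F, B9=T
test 2 (b=3, p=-2) hits B1=T, B1=F, B2=F, B3=F, B4=E, B5=T, B6=T, B7=F, B8=T
test 3 (b=1, p=0) hits B1=T, B1=F, B2=T, B3=T, B3=F, B4=S, B4=E, B5=T, B6=F, B7=T, B8=T
test 4 (b=-1, p=0) hits B1=T, B1=F, B2=T, B3=T, B3=F, B4=S, B4=E, B5=T, B6=F, B7=T, B8=T
union over all inputs: B1=T, B1=F, B2=T, B2=F, B3=T, B3=F, B4=S, B4=E, B5=T, B6=T, B6=F, B7=T, B7=F, B8=T, B8=F, B9=T (16 outcomes)
checked all size-1 subsets: none covers 16 outcomes (max 12/16)
the canonical winner is {1, 2}: size 2, full 16-outcome coverage, earliest index list among size-2 covers

Answer: 2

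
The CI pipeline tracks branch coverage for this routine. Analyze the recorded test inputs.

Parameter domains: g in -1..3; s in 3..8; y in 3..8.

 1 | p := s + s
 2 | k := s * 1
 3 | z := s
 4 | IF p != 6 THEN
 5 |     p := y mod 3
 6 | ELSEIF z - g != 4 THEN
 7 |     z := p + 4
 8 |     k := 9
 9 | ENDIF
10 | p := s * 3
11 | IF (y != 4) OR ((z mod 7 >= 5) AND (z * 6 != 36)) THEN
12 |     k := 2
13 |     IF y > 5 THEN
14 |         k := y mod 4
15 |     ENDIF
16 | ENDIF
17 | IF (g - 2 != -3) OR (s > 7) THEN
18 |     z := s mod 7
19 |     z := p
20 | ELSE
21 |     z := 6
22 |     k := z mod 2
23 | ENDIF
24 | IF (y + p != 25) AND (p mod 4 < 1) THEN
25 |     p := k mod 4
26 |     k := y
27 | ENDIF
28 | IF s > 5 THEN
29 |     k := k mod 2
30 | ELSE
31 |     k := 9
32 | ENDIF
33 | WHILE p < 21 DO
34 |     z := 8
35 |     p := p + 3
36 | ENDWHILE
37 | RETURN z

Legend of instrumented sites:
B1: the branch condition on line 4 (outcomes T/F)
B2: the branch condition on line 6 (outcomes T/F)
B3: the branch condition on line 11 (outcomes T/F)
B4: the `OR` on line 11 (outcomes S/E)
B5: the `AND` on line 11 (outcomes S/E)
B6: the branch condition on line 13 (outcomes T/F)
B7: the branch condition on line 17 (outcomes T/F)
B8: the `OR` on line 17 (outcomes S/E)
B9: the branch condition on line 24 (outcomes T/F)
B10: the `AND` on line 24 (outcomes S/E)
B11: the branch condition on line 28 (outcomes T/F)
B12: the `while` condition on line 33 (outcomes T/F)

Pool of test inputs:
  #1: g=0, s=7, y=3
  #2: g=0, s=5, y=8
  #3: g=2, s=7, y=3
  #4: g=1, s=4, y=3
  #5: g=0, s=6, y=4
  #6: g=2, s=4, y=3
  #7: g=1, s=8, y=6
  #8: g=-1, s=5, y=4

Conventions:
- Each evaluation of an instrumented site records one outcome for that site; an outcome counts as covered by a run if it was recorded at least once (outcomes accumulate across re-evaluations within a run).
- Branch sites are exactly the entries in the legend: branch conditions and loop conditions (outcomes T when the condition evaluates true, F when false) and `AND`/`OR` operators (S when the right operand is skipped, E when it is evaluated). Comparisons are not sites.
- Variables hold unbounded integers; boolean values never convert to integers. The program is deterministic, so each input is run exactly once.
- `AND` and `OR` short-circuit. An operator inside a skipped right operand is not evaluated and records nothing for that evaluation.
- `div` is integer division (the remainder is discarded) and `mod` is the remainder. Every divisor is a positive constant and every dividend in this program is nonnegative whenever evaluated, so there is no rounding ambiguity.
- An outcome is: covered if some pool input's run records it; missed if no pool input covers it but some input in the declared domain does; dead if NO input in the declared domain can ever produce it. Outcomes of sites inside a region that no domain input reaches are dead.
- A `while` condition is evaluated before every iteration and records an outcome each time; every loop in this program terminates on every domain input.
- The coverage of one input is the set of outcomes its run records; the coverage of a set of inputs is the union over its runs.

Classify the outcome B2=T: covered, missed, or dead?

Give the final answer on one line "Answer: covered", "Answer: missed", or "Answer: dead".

no pool input records B2=T
but domain input (g=0, s=3, y=3) does record it -> reachable, so missed

Answer: missed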